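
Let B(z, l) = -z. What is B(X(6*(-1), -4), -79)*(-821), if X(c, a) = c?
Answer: -4926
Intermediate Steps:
B(X(6*(-1), -4), -79)*(-821) = -6*(-1)*(-821) = -1*(-6)*(-821) = 6*(-821) = -4926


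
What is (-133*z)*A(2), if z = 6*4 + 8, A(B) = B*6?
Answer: -51072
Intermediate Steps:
A(B) = 6*B
z = 32 (z = 24 + 8 = 32)
(-133*z)*A(2) = (-133*32)*(6*2) = -4256*12 = -51072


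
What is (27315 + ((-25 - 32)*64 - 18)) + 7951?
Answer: 31600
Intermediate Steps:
(27315 + ((-25 - 32)*64 - 18)) + 7951 = (27315 + (-57*64 - 18)) + 7951 = (27315 + (-3648 - 18)) + 7951 = (27315 - 3666) + 7951 = 23649 + 7951 = 31600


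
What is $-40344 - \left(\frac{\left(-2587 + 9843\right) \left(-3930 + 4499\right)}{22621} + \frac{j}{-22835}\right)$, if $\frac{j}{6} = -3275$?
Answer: $- \frac{4186887465826}{103310107} \approx -40527.0$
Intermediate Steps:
$j = -19650$ ($j = 6 \left(-3275\right) = -19650$)
$-40344 - \left(\frac{\left(-2587 + 9843\right) \left(-3930 + 4499\right)}{22621} + \frac{j}{-22835}\right) = -40344 - \left(\frac{\left(-2587 + 9843\right) \left(-3930 + 4499\right)}{22621} - \frac{19650}{-22835}\right) = -40344 - \left(7256 \cdot 569 \cdot \frac{1}{22621} - - \frac{3930}{4567}\right) = -40344 - \left(4128664 \cdot \frac{1}{22621} + \frac{3930}{4567}\right) = -40344 - \left(\frac{4128664}{22621} + \frac{3930}{4567}\right) = -40344 - \frac{18944509018}{103310107} = - \frac{4186887465826}{103310107}$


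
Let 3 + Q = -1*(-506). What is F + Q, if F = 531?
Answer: 1034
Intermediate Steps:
Q = 503 (Q = -3 - 1*(-506) = -3 + 506 = 503)
F + Q = 531 + 503 = 1034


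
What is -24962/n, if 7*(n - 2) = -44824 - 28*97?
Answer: 87367/23763 ≈ 3.6766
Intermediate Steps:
n = -47526/7 (n = 2 + (-44824 - 28*97)/7 = 2 + (-44824 - 2716)/7 = 2 + (1/7)*(-47540) = 2 - 47540/7 = -47526/7 ≈ -6789.4)
-24962/n = -24962/(-47526/7) = -24962*(-7/47526) = 87367/23763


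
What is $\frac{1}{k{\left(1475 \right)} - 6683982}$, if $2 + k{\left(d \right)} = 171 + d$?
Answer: $- \frac{1}{6682338} \approx -1.4965 \cdot 10^{-7}$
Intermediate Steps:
$k{\left(d \right)} = 169 + d$ ($k{\left(d \right)} = -2 + \left(171 + d\right) = 169 + d$)
$\frac{1}{k{\left(1475 \right)} - 6683982} = \frac{1}{\left(169 + 1475\right) - 6683982} = \frac{1}{1644 - 6683982} = \frac{1}{-6682338} = - \frac{1}{6682338}$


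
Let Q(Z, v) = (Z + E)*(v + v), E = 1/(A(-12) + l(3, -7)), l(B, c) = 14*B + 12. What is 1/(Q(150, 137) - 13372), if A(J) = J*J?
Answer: 99/2745209 ≈ 3.6063e-5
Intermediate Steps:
l(B, c) = 12 + 14*B
A(J) = J²
E = 1/198 (E = 1/((-12)² + (12 + 14*3)) = 1/(144 + (12 + 42)) = 1/(144 + 54) = 1/198 ≈ 0.0050505)
Q(Z, v) = 2*v*(1/198 + Z) (Q(Z, v) = (Z + 1/198)*(v + v) = (1/198 + Z)*(2*v) = 2*v*(1/198 + Z))
1/(Q(150, 137) - 13372) = 1/((1/99)*137*(1 + 198*150) - 13372) = 1/((1/99)*137*(1 + 29700) - 13372) = 1/((1/99)*137*29701 - 13372) = 1/(4069037/99 - 13372) = 1/(2745209/99) = 99/2745209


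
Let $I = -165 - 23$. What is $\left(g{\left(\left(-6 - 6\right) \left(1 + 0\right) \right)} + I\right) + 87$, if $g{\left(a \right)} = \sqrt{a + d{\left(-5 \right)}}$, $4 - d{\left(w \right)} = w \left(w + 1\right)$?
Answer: $-101 + 2 i \sqrt{7} \approx -101.0 + 5.2915 i$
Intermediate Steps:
$I = -188$ ($I = -165 - 23 = -188$)
$d{\left(w \right)} = 4 - w \left(1 + w\right)$ ($d{\left(w \right)} = 4 - w \left(w + 1\right) = 4 - w \left(1 + w\right)$)
$g{\left(a \right)} = \sqrt{-16 + a}$ ($g{\left(a \right)} = \sqrt{a - 16} = \sqrt{-16 + a}$)
$\left(g{\left(\left(-6 - 6\right) \left(1 + 0\right) \right)} + I\right) + 87 = \left(\sqrt{-16 + \left(-6 - 6\right) \left(1 + 0\right)} - 188\right) + 87 = \left(\sqrt{-16 - 12} - 188\right) + 87 = \left(\sqrt{-28} - 188\right) + 87 = \left(2 i \sqrt{7} - 188\right) + 87 = \left(-188 + 2 i \sqrt{7}\right) + 87 = -101 + 2 i \sqrt{7}$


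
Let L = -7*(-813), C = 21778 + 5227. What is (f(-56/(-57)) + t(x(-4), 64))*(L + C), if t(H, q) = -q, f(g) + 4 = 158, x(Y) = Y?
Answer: 2942640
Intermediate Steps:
f(g) = 154 (f(g) = -4 + 158 = 154)
C = 27005
L = 5691
(f(-56/(-57)) + t(x(-4), 64))*(L + C) = (154 - 1*64)*(5691 + 27005) = (154 - 64)*32696 = 90*32696 = 2942640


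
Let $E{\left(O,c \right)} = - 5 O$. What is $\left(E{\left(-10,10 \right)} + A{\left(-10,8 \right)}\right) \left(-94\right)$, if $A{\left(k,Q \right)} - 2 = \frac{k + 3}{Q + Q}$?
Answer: $- \frac{38775}{8} \approx -4846.9$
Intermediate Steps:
$A{\left(k,Q \right)} = 2 + \frac{3 + k}{2 Q}$ ($A{\left(k,Q \right)} = 2 + \frac{k + 3}{Q + Q} = 2 + \frac{3 + k}{2 Q}$)
$\left(E{\left(-10,10 \right)} + A{\left(-10,8 \right)}\right) \left(-94\right) = \left(\left(-5\right) \left(-10\right) + \frac{3 - 10 + 4 \cdot 8}{2 \cdot 8}\right) \left(-94\right) = \left(50 + \frac{1}{2} \cdot \frac{1}{8} \left(3 - 10 + 32\right)\right) \left(-94\right) = \left(50 + \frac{1}{2} \cdot \frac{1}{8} \cdot 25\right) \left(-94\right) = \left(50 + \frac{25}{16}\right) \left(-94\right) = \frac{825}{16} \left(-94\right) = - \frac{38775}{8}$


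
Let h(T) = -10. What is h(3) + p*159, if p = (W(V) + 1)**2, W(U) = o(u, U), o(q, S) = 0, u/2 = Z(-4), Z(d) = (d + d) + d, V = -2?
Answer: 149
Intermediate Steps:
Z(d) = 3*d (Z(d) = 2*d + d = 3*d)
u = -24 (u = 2*(3*(-4)) = 2*(-12) = -24)
W(U) = 0
p = 1 (p = (0 + 1)**2 = 1**2 = 1)
h(3) + p*159 = -10 + 1*159 = -10 + 159 = 149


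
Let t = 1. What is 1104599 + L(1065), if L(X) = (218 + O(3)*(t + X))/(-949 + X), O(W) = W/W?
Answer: 32033692/29 ≈ 1.1046e+6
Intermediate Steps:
O(W) = 1
L(X) = (219 + X)/(-949 + X) (L(X) = (218 + 1*(1 + X))/(-949 + X) = (218 + (1 + X))/(-949 + X) = (219 + X)/(-949 + X))
1104599 + L(1065) = 1104599 + (219 + 1065)/(-949 + 1065) = 1104599 + 1284/116 = 1104599 + (1/116)*1284 = 1104599 + 321/29 = 32033692/29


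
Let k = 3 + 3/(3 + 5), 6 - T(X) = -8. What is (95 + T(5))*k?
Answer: 2943/8 ≈ 367.88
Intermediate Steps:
T(X) = 14 (T(X) = 6 - 1*(-8) = 6 + 8 = 14)
k = 27/8 (k = 3 + 3/8 = 27/8 ≈ 3.3750)
(95 + T(5))*k = (95 + 14)*(27/8) = 109*(27/8) = 2943/8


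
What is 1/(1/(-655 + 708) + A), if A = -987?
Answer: -53/52310 ≈ -0.0010132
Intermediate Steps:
1/(1/(-655 + 708) + A) = 1/(1/(-655 + 708) - 987) = 1/(1/53 - 987) = 1/(-52310/53) = -53/52310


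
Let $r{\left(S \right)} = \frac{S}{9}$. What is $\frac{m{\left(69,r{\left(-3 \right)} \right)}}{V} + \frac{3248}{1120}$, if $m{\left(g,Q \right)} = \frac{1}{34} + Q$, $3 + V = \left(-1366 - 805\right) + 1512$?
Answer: $\frac{979253}{337620} \approx 2.9005$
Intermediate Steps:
$V = -662$ ($V = -3 + \left(\left(-1366 - 805\right) + 1512\right) = -3 + \left(-2171 + 1512\right) = -3 - 659 = -662$)
$r{\left(S \right)} = \frac{S}{9}$ ($r{\left(S \right)} = S \frac{1}{9} = \frac{S}{9}$)
$m{\left(g,Q \right)} = \frac{1}{34} + Q$
$\frac{m{\left(69,r{\left(-3 \right)} \right)}}{V} + \frac{3248}{1120} = \frac{\frac{1}{34} + \frac{1}{9} \left(-3\right)}{-662} + \frac{3248}{1120} = \left(\frac{1}{34} - \frac{1}{3}\right) \left(- \frac{1}{662}\right) + 3248 \cdot \frac{1}{1120} = \left(- \frac{31}{102}\right) \left(- \frac{1}{662}\right) + \frac{29}{10} = \frac{31}{67524} + \frac{29}{10} = \frac{979253}{337620}$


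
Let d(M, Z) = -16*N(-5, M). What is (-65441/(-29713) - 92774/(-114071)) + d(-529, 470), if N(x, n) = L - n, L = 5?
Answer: -28948740512739/3389391623 ≈ -8541.0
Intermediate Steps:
N(x, n) = 5 - n
d(M, Z) = -80 + 16*M (d(M, Z) = -16*(5 - M) = -80 + 16*M)
(-65441/(-29713) - 92774/(-114071)) + d(-529, 470) = (-65441/(-29713) - 92774/(-114071)) + (-80 + 16*(-529)) = (-65441*(-1/29713) - 92774*(-1/114071)) + (-80 - 8464) = (65441/29713 + 92774/114071) - 8544 = 10221514173/3389391623 - 8544 = -28948740512739/3389391623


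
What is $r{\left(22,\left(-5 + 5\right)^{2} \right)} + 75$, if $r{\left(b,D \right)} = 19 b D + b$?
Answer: $97$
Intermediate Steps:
$r{\left(b,D \right)} = b + 19 D b$ ($r{\left(b,D \right)} = 19 D b + b = b + 19 D b$)
$r{\left(22,\left(-5 + 5\right)^{2} \right)} + 75 = 22 \left(1 + 19 \left(-5 + 5\right)^{2}\right) + 75 = 22 \left(1 + 19 \cdot 0^{2}\right) + 75 = 22 \left(1 + 19 \cdot 0\right) + 75 = 22 \left(1 + 0\right) + 75 = 22 \cdot 1 + 75 = 22 + 75 = 97$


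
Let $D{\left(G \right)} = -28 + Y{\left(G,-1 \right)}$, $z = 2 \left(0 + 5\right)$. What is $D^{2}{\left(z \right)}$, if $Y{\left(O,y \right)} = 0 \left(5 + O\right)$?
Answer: $784$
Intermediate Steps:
$Y{\left(O,y \right)} = 0$
$z = 10$ ($z = 2 \cdot 5 = 10$)
$D{\left(G \right)} = -28$ ($D{\left(G \right)} = -28 + 0 = -28$)
$D^{2}{\left(z \right)} = \left(-28\right)^{2} = 784$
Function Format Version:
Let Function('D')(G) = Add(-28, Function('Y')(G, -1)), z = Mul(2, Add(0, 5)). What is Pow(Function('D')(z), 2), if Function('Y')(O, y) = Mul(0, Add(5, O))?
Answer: 784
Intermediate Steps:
Function('Y')(O, y) = 0
z = 10 (z = Mul(2, 5) = 10)
Function('D')(G) = -28 (Function('D')(G) = Add(-28, 0) = -28)
Pow(Function('D')(z), 2) = Pow(-28, 2) = 784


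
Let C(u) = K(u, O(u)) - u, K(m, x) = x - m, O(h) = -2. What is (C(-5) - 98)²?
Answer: 8100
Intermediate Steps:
C(u) = -2 - 2*u (C(u) = (-2 - u) - u = -2 - 2*u)
(C(-5) - 98)² = ((-2 - 2*(-5)) - 98)² = ((-2 + 10) - 98)² = (8 - 98)² = (-90)² = 8100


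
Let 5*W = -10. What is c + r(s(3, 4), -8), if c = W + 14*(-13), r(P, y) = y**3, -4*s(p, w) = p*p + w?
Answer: -696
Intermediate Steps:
s(p, w) = -w/4 - p**2/4 (s(p, w) = -(p*p + w)/4 = -(p**2 + w)/4 = -(w + p**2)/4 = -w/4 - p**2/4)
W = -2 (W = (1/5)*(-10) = -2)
c = -184 (c = -2 + 14*(-13) = -2 - 182 = -184)
c + r(s(3, 4), -8) = -184 + (-8)**3 = -184 - 512 = -696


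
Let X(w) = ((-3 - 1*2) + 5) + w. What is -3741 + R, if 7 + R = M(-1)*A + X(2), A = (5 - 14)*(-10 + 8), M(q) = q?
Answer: -3764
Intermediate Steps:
A = 18 (A = -9*(-2) = 18)
X(w) = w (X(w) = ((-3 - 2) + 5) + w = (-5 + 5) + w = 0 + w = w)
R = -23 (R = -7 + (-1*18 + 2) = -7 + (-18 + 2) = -7 - 16 = -23)
-3741 + R = -3741 - 23 = -3764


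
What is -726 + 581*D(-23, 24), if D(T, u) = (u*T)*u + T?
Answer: -7711177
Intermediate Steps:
D(T, u) = T + T*u**2 (D(T, u) = (T*u)*u + T = T*u**2 + T = T + T*u**2)
-726 + 581*D(-23, 24) = -726 + 581*(-23*(1 + 24**2)) = -726 + 581*(-23*(1 + 576)) = -726 + 581*(-23*577) = -726 + 581*(-13271) = -726 - 7710451 = -7711177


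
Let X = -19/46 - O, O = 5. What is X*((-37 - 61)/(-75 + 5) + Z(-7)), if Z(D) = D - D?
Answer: -1743/230 ≈ -7.5783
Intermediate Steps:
Z(D) = 0
X = -249/46 (X = -19/46 - 1*5 = -19*1/46 - 5 = -19/46 - 5 = -249/46 ≈ -5.4130)
X*((-37 - 61)/(-75 + 5) + Z(-7)) = -249*((-37 - 61)/(-75 + 5) + 0)/46 = -249*(-98/(-70) + 0)/46 = -249*(-98*(-1/70) + 0)/46 = -249*(7/5 + 0)/46 = -249/46*7/5 = -1743/230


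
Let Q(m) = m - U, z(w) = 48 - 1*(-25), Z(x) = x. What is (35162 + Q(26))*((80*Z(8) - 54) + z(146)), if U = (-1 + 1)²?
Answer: 23188892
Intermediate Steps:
U = 0 (U = 0² = 0)
z(w) = 73 (z(w) = 48 + 25 = 73)
Q(m) = m (Q(m) = m - 1*0 = m + 0 = m)
(35162 + Q(26))*((80*Z(8) - 54) + z(146)) = (35162 + 26)*((80*8 - 54) + 73) = 35188*((640 - 54) + 73) = 35188*(586 + 73) = 35188*659 = 23188892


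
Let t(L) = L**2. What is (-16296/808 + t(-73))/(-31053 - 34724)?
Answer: -536192/6643477 ≈ -0.080710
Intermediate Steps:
(-16296/808 + t(-73))/(-31053 - 34724) = (-16296/808 + (-73)**2)/(-31053 - 34724) = (-16296*1/808 + 5329)/(-65777) = (-2037/101 + 5329)*(-1/65777) = (536192/101)*(-1/65777) = -536192/6643477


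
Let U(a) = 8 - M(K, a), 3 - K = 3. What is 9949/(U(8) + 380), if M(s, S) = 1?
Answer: 9949/387 ≈ 25.708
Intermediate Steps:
K = 0 (K = 3 - 1*3 = 3 - 3 = 0)
U(a) = 7 (U(a) = 8 - 1*1 = 8 - 1 = 7)
9949/(U(8) + 380) = 9949/(7 + 380) = 9949/387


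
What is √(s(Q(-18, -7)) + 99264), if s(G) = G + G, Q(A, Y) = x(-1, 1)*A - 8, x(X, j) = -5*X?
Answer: 2*√24767 ≈ 314.75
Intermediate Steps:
Q(A, Y) = -8 + 5*A (Q(A, Y) = (-5*(-1))*A - 8 = 5*A - 8 = -8 + 5*A)
s(G) = 2*G
√(s(Q(-18, -7)) + 99264) = √(2*(-8 + 5*(-18)) + 99264) = √(2*(-8 - 90) + 99264) = √(2*(-98) + 99264) = √(-196 + 99264) = √99068 = 2*√24767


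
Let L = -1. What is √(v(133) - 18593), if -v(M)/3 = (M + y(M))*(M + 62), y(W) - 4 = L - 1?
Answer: 4*I*√6098 ≈ 312.36*I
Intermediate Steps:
y(W) = 2 (y(W) = 4 + (-1 - 1) = 4 - 2 = 2)
v(M) = -3*(2 + M)*(62 + M) (v(M) = -3*(M + 2)*(M + 62) = -3*(2 + M)*(62 + M))
√(v(133) - 18593) = √((-372 - 192*133 - 3*133²) - 18593) = √((-372 - 25536 - 3*17689) - 18593) = √((-372 - 25536 - 53067) - 18593) = √(-78975 - 18593) = √(-97568) = 4*I*√6098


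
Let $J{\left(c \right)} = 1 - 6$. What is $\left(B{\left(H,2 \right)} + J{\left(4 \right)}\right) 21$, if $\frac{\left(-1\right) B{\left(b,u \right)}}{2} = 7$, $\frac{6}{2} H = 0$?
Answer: $-399$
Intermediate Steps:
$H = 0$ ($H = \frac{1}{3} \cdot 0 = 0$)
$B{\left(b,u \right)} = -14$ ($B{\left(b,u \right)} = \left(-2\right) 7 = -14$)
$J{\left(c \right)} = -5$ ($J{\left(c \right)} = 1 - 6 = -5$)
$\left(B{\left(H,2 \right)} + J{\left(4 \right)}\right) 21 = \left(-14 - 5\right) 21 = \left(-19\right) 21 = -399$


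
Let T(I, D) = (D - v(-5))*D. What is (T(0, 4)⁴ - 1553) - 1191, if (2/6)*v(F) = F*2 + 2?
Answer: 157349192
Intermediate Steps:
v(F) = 6 + 6*F (v(F) = 3*(F*2 + 2) = 3*(2*F + 2) = 3*(2 + 2*F) = 6 + 6*F)
T(I, D) = D*(24 + D) (T(I, D) = (D - (6 + 6*(-5)))*D = (D - (6 - 30))*D = (D - 1*(-24))*D = (D + 24)*D = (24 + D)*D = D*(24 + D))
(T(0, 4)⁴ - 1553) - 1191 = ((4*(24 + 4))⁴ - 1553) - 1191 = ((4*28)⁴ - 1553) - 1191 = (112⁴ - 1553) - 1191 = (157351936 - 1553) - 1191 = 157350383 - 1191 = 157349192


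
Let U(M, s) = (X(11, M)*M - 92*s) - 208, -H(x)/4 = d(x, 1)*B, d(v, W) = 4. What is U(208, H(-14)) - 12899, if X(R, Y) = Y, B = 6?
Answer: 38989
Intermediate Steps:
H(x) = -96 (H(x) = -16*6 = -4*24 = -96)
U(M, s) = -208 + M² - 92*s (U(M, s) = (M*M - 92*s) - 208 = (M² - 92*s) - 208 = -208 + M² - 92*s)
U(208, H(-14)) - 12899 = (-208 + 208² - 92*(-96)) - 12899 = (-208 + 43264 + 8832) - 12899 = 51888 - 12899 = 38989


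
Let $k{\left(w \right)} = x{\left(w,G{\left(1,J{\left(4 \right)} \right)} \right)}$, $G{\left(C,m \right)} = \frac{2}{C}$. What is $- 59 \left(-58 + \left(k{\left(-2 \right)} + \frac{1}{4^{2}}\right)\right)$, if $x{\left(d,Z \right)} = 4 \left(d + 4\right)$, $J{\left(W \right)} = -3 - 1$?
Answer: $\frac{47141}{16} \approx 2946.3$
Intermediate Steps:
$J{\left(W \right)} = -4$ ($J{\left(W \right)} = -3 - 1 = -4$)
$x{\left(d,Z \right)} = 16 + 4 d$ ($x{\left(d,Z \right)} = 4 \left(4 + d\right) = 16 + 4 d$)
$k{\left(w \right)} = 16 + 4 w$
$- 59 \left(-58 + \left(k{\left(-2 \right)} + \frac{1}{4^{2}}\right)\right) = - 59 \left(-58 + \left(\left(16 + 4 \left(-2\right)\right) + \frac{1}{4^{2}}\right)\right) = - 59 \left(-58 + \left(\left(16 - 8\right) + \frac{1}{16}\right)\right) = - 59 \left(-58 + \left(8 + \frac{1}{16}\right)\right) = - 59 \left(-58 + \frac{129}{16}\right) = \left(-59\right) \left(- \frac{799}{16}\right) = \frac{47141}{16}$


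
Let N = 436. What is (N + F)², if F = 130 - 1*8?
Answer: 311364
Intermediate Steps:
F = 122 (F = 130 - 8 = 122)
(N + F)² = (436 + 122)² = 558² = 311364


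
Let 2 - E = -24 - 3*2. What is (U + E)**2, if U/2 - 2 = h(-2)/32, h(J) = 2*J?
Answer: 20449/16 ≈ 1278.1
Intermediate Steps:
U = 15/4 (U = 4 + 2*((2*(-2))/32) = 4 + 2*(-4*1/32) = 4 + 2*(-1/8) = 4 - 1/4 = 15/4 ≈ 3.7500)
E = 32 (E = 2 - (-24 - 3*2) = 2 - (-24 - 6) = 2 - 1*(-30) = 2 + 30 = 32)
(U + E)**2 = (15/4 + 32)**2 = (143/4)**2 = 20449/16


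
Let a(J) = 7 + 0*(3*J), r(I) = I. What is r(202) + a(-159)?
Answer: 209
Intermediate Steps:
a(J) = 7 (a(J) = 7 + 0 = 7)
r(202) + a(-159) = 202 + 7 = 209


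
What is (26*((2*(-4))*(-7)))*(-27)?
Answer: -39312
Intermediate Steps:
(26*((2*(-4))*(-7)))*(-27) = (26*(-8*(-7)))*(-27) = (26*56)*(-27) = 1456*(-27) = -39312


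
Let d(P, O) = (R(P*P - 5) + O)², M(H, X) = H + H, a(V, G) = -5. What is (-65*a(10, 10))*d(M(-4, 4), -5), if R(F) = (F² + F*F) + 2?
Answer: 15738996325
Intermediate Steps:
R(F) = 2 + 2*F² (R(F) = (F² + F²) + 2 = 2*F² + 2 = 2 + 2*F²)
M(H, X) = 2*H
d(P, O) = (2 + O + 2*(-5 + P²)²)² (d(P, O) = ((2 + 2*(P*P - 5)²) + O)² = ((2 + 2*(P² - 5)²) + O)² = ((2 + 2*(-5 + P²)²) + O)² = (2 + O + 2*(-5 + P²)²)²)
(-65*a(10, 10))*d(M(-4, 4), -5) = (-65*(-5))*(2 - 5 + 2*(-5 + (2*(-4))²)²)² = 325*(2 - 5 + 2*(-5 + (-8)²)²)² = 325*(2 - 5 + 2*(-5 + 64)²)² = 325*(2 - 5 + 2*59²)² = 325*(2 - 5 + 2*3481)² = 325*(2 - 5 + 6962)² = 325*6959² = 325*48427681 = 15738996325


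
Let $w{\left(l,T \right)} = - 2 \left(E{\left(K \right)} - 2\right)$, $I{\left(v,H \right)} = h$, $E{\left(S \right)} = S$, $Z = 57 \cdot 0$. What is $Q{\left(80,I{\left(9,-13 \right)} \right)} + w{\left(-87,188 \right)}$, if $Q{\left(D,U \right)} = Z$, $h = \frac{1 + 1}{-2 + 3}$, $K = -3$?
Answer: $10$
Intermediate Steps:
$Z = 0$
$h = 2$ ($h = \frac{2}{1} = 2 \cdot 1 = 2$)
$I{\left(v,H \right)} = 2$
$Q{\left(D,U \right)} = 0$
$w{\left(l,T \right)} = 10$ ($w{\left(l,T \right)} = - 2 \left(-3 - 2\right) = \left(-2\right) \left(-5\right) = 10$)
$Q{\left(80,I{\left(9,-13 \right)} \right)} + w{\left(-87,188 \right)} = 0 + 10 = 10$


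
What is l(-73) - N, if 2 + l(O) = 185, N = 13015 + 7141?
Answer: -19973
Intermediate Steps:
N = 20156
l(O) = 183 (l(O) = -2 + 185 = 183)
l(-73) - N = 183 - 1*20156 = 183 - 20156 = -19973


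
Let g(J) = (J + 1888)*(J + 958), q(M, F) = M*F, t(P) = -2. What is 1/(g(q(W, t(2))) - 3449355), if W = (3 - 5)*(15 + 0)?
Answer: -1/1466291 ≈ -6.8199e-7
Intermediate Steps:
W = -30 (W = -2*15 = -30)
q(M, F) = F*M
g(J) = (958 + J)*(1888 + J) (g(J) = (1888 + J)*(958 + J) = (958 + J)*(1888 + J))
1/(g(q(W, t(2))) - 3449355) = 1/((1808704 + (-2*(-30))² + 2846*(-2*(-30))) - 3449355) = 1/((1808704 + 60² + 2846*60) - 3449355) = 1/((1808704 + 3600 + 170760) - 3449355) = 1/(1983064 - 3449355) = 1/(-1466291) = -1/1466291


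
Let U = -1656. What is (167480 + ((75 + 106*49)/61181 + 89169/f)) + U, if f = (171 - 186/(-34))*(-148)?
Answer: 1501471030915329/9054788000 ≈ 1.6582e+5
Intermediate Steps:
f = -444000/17 (f = (171 - 186*(-1/34))*(-148) = (171 + 93/17)*(-148) = (3000/17)*(-148) = -444000/17 ≈ -26118.)
(167480 + ((75 + 106*49)/61181 + 89169/f)) + U = (167480 + ((75 + 106*49)/61181 + 89169/(-444000/17))) - 1656 = (167480 + ((75 + 5194)*(1/61181) + 89169*(-17/444000))) - 1656 = (167480 + (5269*(1/61181) - 505291/148000)) - 1656 = (167480 + (5269/61181 - 505291/148000)) - 1656 = (167480 - 30134396671/9054788000) - 1656 = 1516465759843329/9054788000 - 1656 = 1501471030915329/9054788000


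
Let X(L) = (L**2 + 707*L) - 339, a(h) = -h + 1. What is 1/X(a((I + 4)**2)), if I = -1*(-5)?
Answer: -1/50499 ≈ -1.9802e-5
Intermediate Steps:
I = 5
a(h) = 1 - h
X(L) = -339 + L**2 + 707*L
1/X(a((I + 4)**2)) = 1/(-339 + (1 - (5 + 4)**2)**2 + 707*(1 - (5 + 4)**2)) = 1/(-339 + (1 - 1*9**2)**2 + 707*(1 - 1*9**2)) = 1/(-339 + (1 - 1*81)**2 + 707*(1 - 1*81)) = 1/(-339 + (1 - 81)**2 + 707*(1 - 81)) = 1/(-339 + (-80)**2 + 707*(-80)) = 1/(-339 + 6400 - 56560) = 1/(-50499) = -1/50499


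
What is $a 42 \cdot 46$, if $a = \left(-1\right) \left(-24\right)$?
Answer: $46368$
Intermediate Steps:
$a = 24$
$a 42 \cdot 46 = 24 \cdot 42 \cdot 46 = 1008 \cdot 46 = 46368$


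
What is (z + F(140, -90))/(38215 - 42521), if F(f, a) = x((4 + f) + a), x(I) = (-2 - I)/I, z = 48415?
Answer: -1307177/116262 ≈ -11.243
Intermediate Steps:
x(I) = (-2 - I)/I
F(f, a) = (-6 - a - f)/(4 + a + f) (F(f, a) = (-2 - ((4 + f) + a))/((4 + f) + a) = (-2 - (4 + a + f))/(4 + a + f) = (-2 + (-4 - a - f))/(4 + a + f) = (-6 - a - f)/(4 + a + f))
(z + F(140, -90))/(38215 - 42521) = (48415 + (-6 - 1*(-90) - 1*140)/(4 - 90 + 140))/(38215 - 42521) = (48415 + (-6 + 90 - 140)/54)/(-4306) = (48415 + (1/54)*(-56))*(-1/4306) = (48415 - 28/27)*(-1/4306) = (1307177/27)*(-1/4306) = -1307177/116262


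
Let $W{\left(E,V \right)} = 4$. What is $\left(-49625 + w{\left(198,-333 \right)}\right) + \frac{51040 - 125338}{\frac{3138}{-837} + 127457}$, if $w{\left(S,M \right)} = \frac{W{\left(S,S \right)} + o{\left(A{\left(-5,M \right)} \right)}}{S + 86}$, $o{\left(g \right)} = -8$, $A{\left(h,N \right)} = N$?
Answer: $- \frac{125290809135914}{2524721447} \approx -49626.0$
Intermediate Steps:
$w{\left(S,M \right)} = - \frac{4}{86 + S}$ ($w{\left(S,M \right)} = \frac{4 - 8}{S + 86} = - \frac{4}{86 + S}$)
$\left(-49625 + w{\left(198,-333 \right)}\right) + \frac{51040 - 125338}{\frac{3138}{-837} + 127457} = \left(-49625 - \frac{4}{86 + 198}\right) + \frac{51040 - 125338}{\frac{3138}{-837} + 127457} = \left(-49625 - \frac{4}{284}\right) - \frac{74298}{3138 \left(- \frac{1}{837}\right) + 127457} = \left(-49625 - \frac{1}{71}\right) - \frac{74298}{- \frac{1046}{279} + 127457} = \left(-49625 - \frac{1}{71}\right) - \frac{74298}{\frac{35559457}{279}} = - \frac{3523376}{71} - \frac{20729142}{35559457} = - \frac{125290809135914}{2524721447}$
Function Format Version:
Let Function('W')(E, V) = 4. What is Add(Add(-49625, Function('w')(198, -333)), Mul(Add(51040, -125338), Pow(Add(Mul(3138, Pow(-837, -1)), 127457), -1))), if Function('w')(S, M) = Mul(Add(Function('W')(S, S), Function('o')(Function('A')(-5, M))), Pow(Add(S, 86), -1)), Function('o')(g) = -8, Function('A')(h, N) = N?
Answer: Rational(-125290809135914, 2524721447) ≈ -49626.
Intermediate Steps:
Function('w')(S, M) = Mul(-4, Pow(Add(86, S), -1)) (Function('w')(S, M) = Mul(Add(4, -8), Pow(Add(S, 86), -1)) = Mul(-4, Pow(Add(86, S), -1)))
Add(Add(-49625, Function('w')(198, -333)), Mul(Add(51040, -125338), Pow(Add(Mul(3138, Pow(-837, -1)), 127457), -1))) = Add(Add(-49625, Mul(-4, Pow(Add(86, 198), -1))), Mul(Add(51040, -125338), Pow(Add(Mul(3138, Pow(-837, -1)), 127457), -1))) = Add(Add(-49625, Mul(-4, Pow(284, -1))), Mul(-74298, Pow(Add(Mul(3138, Rational(-1, 837)), 127457), -1))) = Add(Add(-49625, Mul(-4, Rational(1, 284))), Mul(-74298, Pow(Add(Rational(-1046, 279), 127457), -1))) = Add(Add(-49625, Rational(-1, 71)), Mul(-74298, Pow(Rational(35559457, 279), -1))) = Add(Rational(-3523376, 71), Mul(-74298, Rational(279, 35559457))) = Add(Rational(-3523376, 71), Rational(-20729142, 35559457)) = Rational(-125290809135914, 2524721447)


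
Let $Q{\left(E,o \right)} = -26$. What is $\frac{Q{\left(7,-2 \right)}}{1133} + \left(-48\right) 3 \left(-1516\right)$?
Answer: $\frac{247338406}{1133} \approx 2.183 \cdot 10^{5}$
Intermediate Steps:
$\frac{Q{\left(7,-2 \right)}}{1133} + \left(-48\right) 3 \left(-1516\right) = - \frac{26}{1133} + \left(-48\right) 3 \left(-1516\right) = \left(-26\right) \frac{1}{1133} - -218304 = - \frac{26}{1133} + 218304 = \frac{247338406}{1133}$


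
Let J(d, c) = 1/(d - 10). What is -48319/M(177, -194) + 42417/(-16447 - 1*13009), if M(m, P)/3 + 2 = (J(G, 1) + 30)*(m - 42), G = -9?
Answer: -36812354843/6784629936 ≈ -5.4258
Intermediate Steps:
J(d, c) = 1/(-10 + d)
M(m, P) = -71808/19 + 1707*m/19 (M(m, P) = -6 + 3*((1/(-10 - 9) + 30)*(m - 42)) = -6 + 3*((1/(-19) + 30)*(-42 + m)) = -6 + 3*((-1/19 + 30)*(-42 + m)) = -6 + 3*(569*(-42 + m)/19) = -6 + 3*(-23898/19 + 569*m/19) = -6 + (-71694/19 + 1707*m/19) = -71808/19 + 1707*m/19)
-48319/M(177, -194) + 42417/(-16447 - 1*13009) = -48319/(-71808/19 + (1707/19)*177) + 42417/(-16447 - 1*13009) = -48319/(-71808/19 + 302139/19) + 42417/(-16447 - 13009) = -48319/230331/19 + 42417/(-29456) = -48319*19/230331 + 42417*(-1/29456) = -918061/230331 - 42417/29456 = -36812354843/6784629936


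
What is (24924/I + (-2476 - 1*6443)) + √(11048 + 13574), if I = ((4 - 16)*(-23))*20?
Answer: -4100663/460 + √24622 ≈ -8757.6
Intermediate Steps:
I = 5520 (I = -12*(-23)*20 = 276*20 = 5520)
(24924/I + (-2476 - 1*6443)) + √(11048 + 13574) = (24924/5520 + (-2476 - 1*6443)) + √(11048 + 13574) = (24924*(1/5520) + (-2476 - 6443)) + √24622 = (2077/460 - 8919) + √24622 = -4100663/460 + √24622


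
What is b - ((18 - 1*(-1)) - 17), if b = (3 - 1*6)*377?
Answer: -1133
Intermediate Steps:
b = -1131 (b = (3 - 6)*377 = -3*377 = -1131)
b - ((18 - 1*(-1)) - 17) = -1131 - ((18 - 1*(-1)) - 17) = -1131 - ((18 + 1) - 17) = -1131 - (19 - 17) = -1131 - 1*2 = -1131 - 2 = -1133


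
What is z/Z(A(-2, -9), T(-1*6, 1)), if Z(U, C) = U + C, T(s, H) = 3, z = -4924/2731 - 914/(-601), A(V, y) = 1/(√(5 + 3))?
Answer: -11116560/116534501 + 926380*√2/116534501 ≈ -0.084151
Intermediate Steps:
A(V, y) = √2/4 (A(V, y) = 1/(√8) = 1/(2*√2) = √2/4)
z = -463190/1641331 (z = -4924*1/2731 - 914*(-1/601) = -4924/2731 + 914/601 = -463190/1641331 ≈ -0.28220)
Z(U, C) = C + U
z/Z(A(-2, -9), T(-1*6, 1)) = -463190/(1641331*(3 + √2/4))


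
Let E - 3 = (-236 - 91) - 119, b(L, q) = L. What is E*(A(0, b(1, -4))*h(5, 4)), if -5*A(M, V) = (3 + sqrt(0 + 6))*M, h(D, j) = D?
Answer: 0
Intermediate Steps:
A(M, V) = -M*(3 + sqrt(6))/5 (A(M, V) = -(3 + sqrt(0 + 6))*M/5 = -(3 + sqrt(6))*M/5 = -M*(3 + sqrt(6))/5)
E = -443 (E = 3 + ((-236 - 91) - 119) = 3 + (-327 - 119) = 3 - 446 = -443)
E*(A(0, b(1, -4))*h(5, 4)) = -443*(-1/5*0*(3 + sqrt(6)))*5 = -0*5 = -443*0 = 0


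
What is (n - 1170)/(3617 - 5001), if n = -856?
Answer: 1013/692 ≈ 1.4639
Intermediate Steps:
(n - 1170)/(3617 - 5001) = (-856 - 1170)/(3617 - 5001) = -2026/(-1384) = -2026*(-1/1384) = 1013/692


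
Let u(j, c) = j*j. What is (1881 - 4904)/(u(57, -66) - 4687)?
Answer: 3023/1438 ≈ 2.1022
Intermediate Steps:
u(j, c) = j²
(1881 - 4904)/(u(57, -66) - 4687) = (1881 - 4904)/(57² - 4687) = -3023/(3249 - 4687) = -3023/(-1438) = -3023*(-1/1438) = 3023/1438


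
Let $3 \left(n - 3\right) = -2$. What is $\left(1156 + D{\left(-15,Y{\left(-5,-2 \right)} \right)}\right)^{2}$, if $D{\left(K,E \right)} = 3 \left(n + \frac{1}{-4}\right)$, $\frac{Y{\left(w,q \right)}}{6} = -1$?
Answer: $\frac{21613201}{16} \approx 1.3508 \cdot 10^{6}$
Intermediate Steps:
$n = \frac{7}{3}$ ($n = 3 + \frac{1}{3} \left(-2\right) = 3 - \frac{2}{3} = \frac{7}{3} \approx 2.3333$)
$Y{\left(w,q \right)} = -6$ ($Y{\left(w,q \right)} = 6 \left(-1\right) = -6$)
$D{\left(K,E \right)} = \frac{25}{4}$ ($D{\left(K,E \right)} = 3 \left(\frac{7}{3} + \frac{1}{-4}\right) = 3 \left(\frac{7}{3} - \frac{1}{4}\right) = 3 \cdot \frac{25}{12} = \frac{25}{4}$)
$\left(1156 + D{\left(-15,Y{\left(-5,-2 \right)} \right)}\right)^{2} = \left(1156 + \frac{25}{4}\right)^{2} = \left(\frac{4649}{4}\right)^{2} = \frac{21613201}{16}$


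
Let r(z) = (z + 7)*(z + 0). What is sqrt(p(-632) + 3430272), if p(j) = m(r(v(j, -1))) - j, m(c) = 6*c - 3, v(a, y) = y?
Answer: sqrt(3430865) ≈ 1852.3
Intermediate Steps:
r(z) = z*(7 + z) (r(z) = (7 + z)*z = z*(7 + z))
m(c) = -3 + 6*c
p(j) = -39 - j (p(j) = (-3 + 6*(-(7 - 1))) - j = (-3 + 6*(-1*6)) - j = (-3 + 6*(-6)) - j = (-3 - 36) - j = -39 - j)
sqrt(p(-632) + 3430272) = sqrt((-39 - 1*(-632)) + 3430272) = sqrt((-39 + 632) + 3430272) = sqrt(593 + 3430272) = sqrt(3430865)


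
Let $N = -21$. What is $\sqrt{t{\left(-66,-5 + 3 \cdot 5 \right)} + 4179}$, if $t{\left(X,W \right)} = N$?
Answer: $3 \sqrt{462} \approx 64.483$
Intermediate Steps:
$t{\left(X,W \right)} = -21$
$\sqrt{t{\left(-66,-5 + 3 \cdot 5 \right)} + 4179} = \sqrt{-21 + 4179} = \sqrt{4158} = 3 \sqrt{462}$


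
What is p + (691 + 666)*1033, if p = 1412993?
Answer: 2814774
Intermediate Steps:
p + (691 + 666)*1033 = 1412993 + (691 + 666)*1033 = 1412993 + 1357*1033 = 1412993 + 1401781 = 2814774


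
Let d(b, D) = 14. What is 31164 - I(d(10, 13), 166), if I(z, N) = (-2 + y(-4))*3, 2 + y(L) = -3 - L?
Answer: 31173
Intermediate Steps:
y(L) = -5 - L (y(L) = -2 + (-3 - L) = -5 - L)
I(z, N) = -9 (I(z, N) = (-2 + (-5 - 1*(-4)))*3 = (-2 + (-5 + 4))*3 = (-2 - 1)*3 = -3*3 = -9)
31164 - I(d(10, 13), 166) = 31164 - 1*(-9) = 31164 + 9 = 31173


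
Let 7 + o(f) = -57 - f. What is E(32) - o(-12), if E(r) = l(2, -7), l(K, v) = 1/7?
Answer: 365/7 ≈ 52.143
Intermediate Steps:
l(K, v) = ⅐
E(r) = ⅐
o(f) = -64 - f (o(f) = -7 + (-57 - f) = -64 - f)
E(32) - o(-12) = ⅐ - (-64 - 1*(-12)) = ⅐ - (-64 + 12) = ⅐ - 1*(-52) = ⅐ + 52 = 365/7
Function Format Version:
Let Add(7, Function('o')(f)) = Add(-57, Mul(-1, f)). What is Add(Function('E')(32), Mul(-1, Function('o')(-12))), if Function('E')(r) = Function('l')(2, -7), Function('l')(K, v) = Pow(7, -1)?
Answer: Rational(365, 7) ≈ 52.143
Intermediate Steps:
Function('l')(K, v) = Rational(1, 7)
Function('E')(r) = Rational(1, 7)
Function('o')(f) = Add(-64, Mul(-1, f)) (Function('o')(f) = Add(-7, Add(-57, Mul(-1, f))) = Add(-64, Mul(-1, f)))
Add(Function('E')(32), Mul(-1, Function('o')(-12))) = Add(Rational(1, 7), Mul(-1, Add(-64, Mul(-1, -12)))) = Add(Rational(1, 7), Mul(-1, Add(-64, 12))) = Add(Rational(1, 7), Mul(-1, -52)) = Add(Rational(1, 7), 52) = Rational(365, 7)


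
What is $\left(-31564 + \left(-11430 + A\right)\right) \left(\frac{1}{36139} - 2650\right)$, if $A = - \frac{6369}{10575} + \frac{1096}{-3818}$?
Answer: $\frac{9235972494208248931}{81062487425} \approx 1.1394 \cdot 10^{8}$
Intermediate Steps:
$A = - \frac{5984507}{6729225}$ ($A = \left(-6369\right) \frac{1}{10575} + 1096 \left(- \frac{1}{3818}\right) = - \frac{2123}{3525} - \frac{548}{1909} = - \frac{5984507}{6729225} \approx -0.88933$)
$\left(-31564 + \left(-11430 + A\right)\right) \left(\frac{1}{36139} - 2650\right) = \left(-31564 - \frac{76921026257}{6729225}\right) \left(\frac{1}{36139} - 2650\right) = \left(- \frac{289322284157}{6729225}\right) \left(- \frac{95768349}{36139}\right) = \frac{9235972494208248931}{81062487425}$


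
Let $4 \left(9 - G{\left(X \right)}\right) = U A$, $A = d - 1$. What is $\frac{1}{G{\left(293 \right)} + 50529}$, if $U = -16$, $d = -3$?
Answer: $\frac{1}{50522} \approx 1.9793 \cdot 10^{-5}$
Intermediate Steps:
$A = -4$ ($A = -3 - 1 = -4$)
$G{\left(X \right)} = -7$ ($G{\left(X \right)} = 9 - \frac{\left(-16\right) \left(-4\right)}{4} = 9 - 16 = -7$)
$\frac{1}{G{\left(293 \right)} + 50529} = \frac{1}{-7 + 50529} = \frac{1}{50522}$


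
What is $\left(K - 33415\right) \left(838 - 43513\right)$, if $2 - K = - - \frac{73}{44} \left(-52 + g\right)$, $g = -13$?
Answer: $\frac{62537097225}{44} \approx 1.4213 \cdot 10^{9}$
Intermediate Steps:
$K = \frac{4833}{44}$ ($K = 2 - - - \frac{73}{44} \left(-52 - 13\right) = 2 - - \left(-73\right) \frac{1}{44} \left(-65\right) = 2 - - \frac{\left(-73\right) \left(-65\right)}{44} = 2 - \left(-1\right) \frac{4745}{44} = 2 - - \frac{4745}{44} = 2 + \frac{4745}{44} = \frac{4833}{44} \approx 109.84$)
$\left(K - 33415\right) \left(838 - 43513\right) = \left(\frac{4833}{44} - 33415\right) \left(838 - 43513\right) = \left(- \frac{1465427}{44}\right) \left(-42675\right) = \frac{62537097225}{44}$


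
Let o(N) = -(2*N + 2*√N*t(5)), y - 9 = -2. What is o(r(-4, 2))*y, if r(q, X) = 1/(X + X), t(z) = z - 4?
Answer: -21/2 ≈ -10.500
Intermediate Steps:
y = 7 (y = 9 - 2 = 7)
t(z) = -4 + z
r(q, X) = 1/(2*X)
o(N) = -2*N - 2*√N (o(N) = -(2*N + 2*√N*(-4 + 5)) = -(2*N + 2*√N) = -2*(N + √N) = -2*N - 2*√N)
o(r(-4, 2))*y = (-1/2 - 2*√((½)/2))*7 = (-1/2 - 2*√((½)*(½)))*7 = (-2*¼ - 2*√(¼))*7 = (-½ - 2*½)*7 = (-½ - 1)*7 = -3/2*7 = -21/2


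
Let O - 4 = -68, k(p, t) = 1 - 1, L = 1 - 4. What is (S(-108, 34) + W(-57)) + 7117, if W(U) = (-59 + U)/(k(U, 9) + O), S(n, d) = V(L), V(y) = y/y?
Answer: 113917/16 ≈ 7119.8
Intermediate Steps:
L = -3
k(p, t) = 0
O = -64 (O = 4 - 68 = -64)
V(y) = 1
S(n, d) = 1
W(U) = 59/64 - U/64 (W(U) = (-59 + U)/(0 - 64) = (-59 + U)/(-64) = (-59 + U)*(-1/64) = 59/64 - U/64)
(S(-108, 34) + W(-57)) + 7117 = (1 + (59/64 - 1/64*(-57))) + 7117 = (1 + (59/64 + 57/64)) + 7117 = (1 + 29/16) + 7117 = 45/16 + 7117 = 113917/16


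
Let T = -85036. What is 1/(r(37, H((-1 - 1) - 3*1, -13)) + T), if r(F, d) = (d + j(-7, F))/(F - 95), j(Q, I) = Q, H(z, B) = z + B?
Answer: -58/4932063 ≈ -1.1760e-5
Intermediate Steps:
H(z, B) = B + z
r(F, d) = (-7 + d)/(-95 + F) (r(F, d) = (d - 7)/(F - 95) = (-7 + d)/(-95 + F))
1/(r(37, H((-1 - 1) - 3*1, -13)) + T) = 1/((-7 + (-13 + ((-1 - 1) - 3*1)))/(-95 + 37) - 85036) = 1/((-7 + (-13 + (-2 - 3)))/(-58) - 85036) = 1/(-(-7 + (-13 - 5))/58 - 85036) = 1/(-(-7 - 18)/58 - 85036) = 1/(-1/58*(-25) - 85036) = 1/(25/58 - 85036) = 1/(-4932063/58) = -58/4932063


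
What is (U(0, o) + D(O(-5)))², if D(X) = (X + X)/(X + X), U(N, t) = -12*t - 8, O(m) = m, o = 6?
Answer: 6241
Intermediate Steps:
U(N, t) = -8 - 12*t
D(X) = 1 (D(X) = (2*X)/((2*X)) = (2*X)*(1/(2*X)) = 1)
(U(0, o) + D(O(-5)))² = ((-8 - 12*6) + 1)² = ((-8 - 72) + 1)² = (-80 + 1)² = (-79)² = 6241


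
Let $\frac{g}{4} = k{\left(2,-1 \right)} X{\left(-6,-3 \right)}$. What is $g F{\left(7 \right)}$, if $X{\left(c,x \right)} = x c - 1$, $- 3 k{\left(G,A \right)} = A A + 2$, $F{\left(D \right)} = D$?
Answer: $-476$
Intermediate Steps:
$k{\left(G,A \right)} = - \frac{2}{3} - \frac{A^{2}}{3}$ ($k{\left(G,A \right)} = - \frac{A A + 2}{3} = - \frac{A^{2} + 2}{3} = - \frac{2 + A^{2}}{3} = - \frac{2}{3} - \frac{A^{2}}{3}$)
$X{\left(c,x \right)} = -1 + c x$ ($X{\left(c,x \right)} = c x - 1 = -1 + c x$)
$g = -68$ ($g = 4 \left(- \frac{2}{3} - \frac{\left(-1\right)^{2}}{3}\right) \left(-1 - -18\right) = 4 \left(- \frac{2}{3} - \frac{1}{3}\right) \left(-1 + 18\right) = 4 \left(- \frac{2}{3} - \frac{1}{3}\right) 17 = 4 \left(\left(-1\right) 17\right) = 4 \left(-17\right) = -68$)
$g F{\left(7 \right)} = \left(-68\right) 7 = -476$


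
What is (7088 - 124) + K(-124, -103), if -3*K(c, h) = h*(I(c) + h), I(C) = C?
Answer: -2489/3 ≈ -829.67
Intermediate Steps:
K(c, h) = -h*(c + h)/3
(7088 - 124) + K(-124, -103) = (7088 - 124) - ⅓*(-103)*(-124 - 103) = 6964 - ⅓*(-103)*(-227) = 6964 - 23381/3 = -2489/3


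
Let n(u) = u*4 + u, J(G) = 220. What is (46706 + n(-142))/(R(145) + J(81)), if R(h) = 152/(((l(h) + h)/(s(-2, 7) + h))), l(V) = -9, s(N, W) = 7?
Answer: 195483/1657 ≈ 117.97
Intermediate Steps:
n(u) = 5*u (n(u) = 4*u + u = 5*u)
R(h) = 152*(7 + h)/(-9 + h) (R(h) = 152/(((-9 + h)/(7 + h))) = 152*((7 + h)/(-9 + h)) = 152*(7 + h)/(-9 + h))
(46706 + n(-142))/(R(145) + J(81)) = (46706 + 5*(-142))/(152*(7 + 145)/(-9 + 145) + 220) = (46706 - 710)/(152*152/136 + 220) = 45996/(152*(1/136)*152 + 220) = 45996/(2888/17 + 220) = 45996/(6628/17) = 45996*(17/6628) = 195483/1657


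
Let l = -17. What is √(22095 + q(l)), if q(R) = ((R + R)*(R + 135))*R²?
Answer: I*√1137373 ≈ 1066.5*I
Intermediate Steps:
q(R) = 2*R³*(135 + R) (q(R) = ((2*R)*(135 + R))*R² = (2*R*(135 + R))*R² = 2*R³*(135 + R))
√(22095 + q(l)) = √(22095 + 2*(-17)³*(135 - 17)) = √(22095 + 2*(-4913)*118) = √(22095 - 1159468) = √(-1137373) = I*√1137373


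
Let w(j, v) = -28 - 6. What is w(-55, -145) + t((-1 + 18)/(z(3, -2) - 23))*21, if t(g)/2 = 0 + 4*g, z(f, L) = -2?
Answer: -3706/25 ≈ -148.24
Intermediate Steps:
w(j, v) = -34
t(g) = 8*g (t(g) = 2*(0 + 4*g) = 2*(4*g) = 8*g)
w(-55, -145) + t((-1 + 18)/(z(3, -2) - 23))*21 = -34 + (8*((-1 + 18)/(-2 - 23)))*21 = -34 + (8*(17/(-25)))*21 = -34 + (8*(17*(-1/25)))*21 = -34 + (8*(-17/25))*21 = -34 - 136/25*21 = -34 - 2856/25 = -3706/25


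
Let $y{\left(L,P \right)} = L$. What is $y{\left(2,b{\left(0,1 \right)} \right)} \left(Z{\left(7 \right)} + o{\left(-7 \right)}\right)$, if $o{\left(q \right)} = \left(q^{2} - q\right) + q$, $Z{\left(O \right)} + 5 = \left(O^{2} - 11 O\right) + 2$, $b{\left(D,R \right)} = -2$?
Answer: $36$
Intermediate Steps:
$Z{\left(O \right)} = -3 + O^{2} - 11 O$ ($Z{\left(O \right)} = -5 + \left(\left(O^{2} - 11 O\right) + 2\right) = -5 + \left(2 + O^{2} - 11 O\right) = -3 + O^{2} - 11 O$)
$o{\left(q \right)} = q^{2}$
$y{\left(2,b{\left(0,1 \right)} \right)} \left(Z{\left(7 \right)} + o{\left(-7 \right)}\right) = 2 \left(\left(-3 + 7^{2} - 77\right) + \left(-7\right)^{2}\right) = 2 \left(\left(-3 + 49 - 77\right) + 49\right) = 2 \left(-31 + 49\right) = 2 \cdot 18 = 36$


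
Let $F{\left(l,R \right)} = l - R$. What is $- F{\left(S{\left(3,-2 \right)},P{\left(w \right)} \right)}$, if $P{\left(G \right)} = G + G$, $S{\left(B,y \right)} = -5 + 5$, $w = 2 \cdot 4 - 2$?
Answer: $12$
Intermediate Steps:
$w = 6$ ($w = 8 - 2 = 6$)
$S{\left(B,y \right)} = 0$
$P{\left(G \right)} = 2 G$
$- F{\left(S{\left(3,-2 \right)},P{\left(w \right)} \right)} = - (0 - 2 \cdot 6) = - (0 - 12) = \left(-1\right) \left(-12\right) = 12$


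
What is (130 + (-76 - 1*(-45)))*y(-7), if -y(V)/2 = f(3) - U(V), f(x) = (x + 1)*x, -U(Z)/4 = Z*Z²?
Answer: 269280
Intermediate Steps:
U(Z) = -4*Z³ (U(Z) = -4*Z*Z² = -4*Z³)
f(x) = x*(1 + x) (f(x) = (1 + x)*x = x*(1 + x))
y(V) = -24 - 8*V³ (y(V) = -2*(3*(1 + 3) - (-4)*V³) = -2*(3*4 + 4*V³) = -2*(12 + 4*V³) = -24 - 8*V³)
(130 + (-76 - 1*(-45)))*y(-7) = (130 + (-76 - 1*(-45)))*(-24 - 8*(-7)³) = (130 + (-76 + 45))*(-24 - 8*(-343)) = (130 - 31)*(-24 + 2744) = 99*2720 = 269280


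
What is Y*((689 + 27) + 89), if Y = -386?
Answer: -310730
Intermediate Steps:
Y*((689 + 27) + 89) = -386*((689 + 27) + 89) = -386*(716 + 89) = -386*805 = -310730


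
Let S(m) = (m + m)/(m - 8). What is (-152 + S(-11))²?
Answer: 8213956/361 ≈ 22753.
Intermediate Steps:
S(m) = 2*m/(-8 + m) (S(m) = (2*m)/(-8 + m) = 2*m/(-8 + m))
(-152 + S(-11))² = (-152 + 2*(-11)/(-8 - 11))² = (-152 + 2*(-11)/(-19))² = (-152 + 2*(-11)*(-1/19))² = (-152 + 22/19)² = (-2866/19)² = 8213956/361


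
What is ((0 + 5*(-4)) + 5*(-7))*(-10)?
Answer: 550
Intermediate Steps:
((0 + 5*(-4)) + 5*(-7))*(-10) = ((0 - 20) - 35)*(-10) = (-20 - 35)*(-10) = -55*(-10) = 550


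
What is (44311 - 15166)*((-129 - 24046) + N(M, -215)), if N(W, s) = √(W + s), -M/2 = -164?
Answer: -704580375 + 29145*√113 ≈ -7.0427e+8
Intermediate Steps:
M = 328 (M = -2*(-164) = 328)
(44311 - 15166)*((-129 - 24046) + N(M, -215)) = (44311 - 15166)*((-129 - 24046) + √(328 - 215)) = 29145*(-24175 + √113) = -704580375 + 29145*√113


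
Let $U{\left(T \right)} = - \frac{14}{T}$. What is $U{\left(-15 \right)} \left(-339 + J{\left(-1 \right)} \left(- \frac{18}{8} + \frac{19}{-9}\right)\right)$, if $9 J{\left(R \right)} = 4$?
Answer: $- \frac{386624}{1215} \approx -318.21$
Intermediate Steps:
$J{\left(R \right)} = \frac{4}{9}$ ($J{\left(R \right)} = \frac{1}{9} \cdot 4 = \frac{4}{9}$)
$U{\left(-15 \right)} \left(-339 + J{\left(-1 \right)} \left(- \frac{18}{8} + \frac{19}{-9}\right)\right) = - \frac{14}{-15} \left(-339 + \frac{4 \left(- \frac{18}{8} + \frac{19}{-9}\right)}{9}\right) = \left(-14\right) \left(- \frac{1}{15}\right) \left(-339 + \frac{4 \left(\left(-18\right) \frac{1}{8} + 19 \left(- \frac{1}{9}\right)\right)}{9}\right) = \frac{14 \left(-339 + \frac{4 \left(- \frac{9}{4} - \frac{19}{9}\right)}{9}\right)}{15} = \frac{14 \left(-339 + \frac{4}{9} \left(- \frac{157}{36}\right)\right)}{15} = \frac{14 \left(-339 - \frac{157}{81}\right)}{15} = \frac{14}{15} \left(- \frac{27616}{81}\right) = - \frac{386624}{1215}$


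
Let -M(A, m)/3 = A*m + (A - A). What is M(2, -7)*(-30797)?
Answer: -1293474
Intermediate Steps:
M(A, m) = -3*A*m (M(A, m) = -3*(A*m + (A - A)) = -3*(A*m + 0) = -3*A*m)
M(2, -7)*(-30797) = -3*2*(-7)*(-30797) = 42*(-30797) = -1293474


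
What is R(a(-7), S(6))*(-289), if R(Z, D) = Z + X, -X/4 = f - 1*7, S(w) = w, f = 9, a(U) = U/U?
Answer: 2023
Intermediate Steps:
a(U) = 1
X = -8 (X = -4*(9 - 1*7) = -4*(9 - 7) = -4*2 = -8)
R(Z, D) = -8 + Z (R(Z, D) = Z - 8 = -8 + Z)
R(a(-7), S(6))*(-289) = (-8 + 1)*(-289) = -7*(-289) = 2023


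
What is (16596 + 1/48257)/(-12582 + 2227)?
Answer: -800873173/499701235 ≈ -1.6027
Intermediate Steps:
(16596 + 1/48257)/(-12582 + 2227) = (16596 + 1/48257)/(-10355) = (800873173/48257)*(-1/10355) = -800873173/499701235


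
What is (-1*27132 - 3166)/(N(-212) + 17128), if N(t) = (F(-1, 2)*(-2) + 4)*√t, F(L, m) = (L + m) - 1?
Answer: -32434009/18335736 + 15149*I*√53/18335736 ≈ -1.7689 + 0.0060148*I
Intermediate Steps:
F(L, m) = -1 + L + m
N(t) = 4*√t (N(t) = ((-1 - 1 + 2)*(-2) + 4)*√t = (0*(-2) + 4)*√t = (0 + 4)*√t = 4*√t)
(-1*27132 - 3166)/(N(-212) + 17128) = (-1*27132 - 3166)/(4*√(-212) + 17128) = (-27132 - 3166)/(4*(2*I*√53) + 17128) = -30298/(8*I*√53 + 17128) = -30298/(17128 + 8*I*√53)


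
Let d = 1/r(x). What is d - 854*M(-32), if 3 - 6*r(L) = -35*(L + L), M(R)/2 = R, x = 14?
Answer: 53726854/983 ≈ 54656.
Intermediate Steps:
M(R) = 2*R
r(L) = 1/2 + 35*L/3 (r(L) = 1/2 - (-35)*(L + L)/6 = 1/2 - (-35)*2*L/6 = 1/2 - (-35)*L/3 = 1/2 + 35*L/3)
d = 6/983 (d = 1/(1/2 + (35/3)*14) = 1/(1/2 + 490/3) = 1/(983/6) = 6/983 ≈ 0.0061038)
d - 854*M(-32) = 6/983 - 1708*(-32) = 6/983 - 854*(-64) = 6/983 + 54656 = 53726854/983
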